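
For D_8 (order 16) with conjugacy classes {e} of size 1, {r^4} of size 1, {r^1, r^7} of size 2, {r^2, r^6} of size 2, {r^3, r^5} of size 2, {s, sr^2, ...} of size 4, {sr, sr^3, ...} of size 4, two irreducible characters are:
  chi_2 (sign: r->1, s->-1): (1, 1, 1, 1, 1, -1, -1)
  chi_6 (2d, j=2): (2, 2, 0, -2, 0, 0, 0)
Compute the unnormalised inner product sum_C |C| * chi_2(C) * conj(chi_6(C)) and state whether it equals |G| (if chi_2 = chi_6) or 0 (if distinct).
Sum = 0; so <chi_2, chi_6> = 0 (distinct irreducibles are orthogonal).

Compute term by term over conjugacy classes (|C| * chi_2(C) * conj(chi_6(C))):
  1*(1)*conj(2) + 1*(1)*conj(2) + 2*(1)*conj(0) + 2*(1)*conj(-2) + 2*(1)*conj(0) + 4*(-1)*conj(0) + 4*(-1)*conj(0)
  = (2) + (2) + (0) + (-4) + (0) + (0) + (0)
  = 0.
Dividing by |G| = 16 gives 0/16 = 0, matching the row-orthogonality relation <chi_2, chi_6> = [chi_2 = chi_6].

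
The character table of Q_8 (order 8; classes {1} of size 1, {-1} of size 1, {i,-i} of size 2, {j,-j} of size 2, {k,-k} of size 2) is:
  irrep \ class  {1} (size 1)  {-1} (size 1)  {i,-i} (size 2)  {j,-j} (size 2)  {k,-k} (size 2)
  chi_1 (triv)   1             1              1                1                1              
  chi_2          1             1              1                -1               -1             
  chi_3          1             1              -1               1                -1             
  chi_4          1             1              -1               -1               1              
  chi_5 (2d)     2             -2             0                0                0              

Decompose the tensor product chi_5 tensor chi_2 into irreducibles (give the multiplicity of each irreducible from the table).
chi_5 tensor chi_2 = chi_5 (all other irreducibles have multiplicity 0).

Reasoning: The character of a tensor product is the pointwise product (chi_5 * chi_2)(C) = chi_5(C) * chi_2(C):
  {1}: (2)*(1), {-1}: (-2)*(1), {i,-i}: (0)*(1), {j,-j}: (0)*(-1), {k,-k}: (0)*(-1)
so (chi_5 * chi_2) takes values
  {1} -> 2, {-1} -> -2, {i,-i} -> 0, {j,-j} -> 0, {k,-k} -> 0.
Now take the inner product of this character with each irreducible chi from the table, <chi_5*chi_2, chi> = (1/8) sum_C |C| (chi_5*chi_2)(C) conj(chi(C)):
  <chi_5*chi_2, chi_1> = (1/8)[1*(2)*conj(1) + 1*(-2)*conj(1) + 2*(0)*conj(1) + 2*(0)*conj(1) + 2*(0)*conj(1)]
      = (1/8)[(2) + (-2) + (0) + (0) + (0)] = 0/8 = 0
  <chi_5*chi_2, chi_2> = (1/8)[1*(2)*conj(1) + 1*(-2)*conj(1) + 2*(0)*conj(1) + 2*(0)*conj(-1) + 2*(0)*conj(-1)]
      = (1/8)[(2) + (-2) + (0) + (0) + (0)] = 0/8 = 0
  <chi_5*chi_2, chi_3> = (1/8)[1*(2)*conj(1) + 1*(-2)*conj(1) + 2*(0)*conj(-1) + 2*(0)*conj(1) + 2*(0)*conj(-1)]
      = (1/8)[(2) + (-2) + (0) + (0) + (0)] = 0/8 = 0
  <chi_5*chi_2, chi_4> = (1/8)[1*(2)*conj(1) + 1*(-2)*conj(1) + 2*(0)*conj(-1) + 2*(0)*conj(-1) + 2*(0)*conj(1)]
      = (1/8)[(2) + (-2) + (0) + (0) + (0)] = 0/8 = 0
  <chi_5*chi_2, chi_5> = (1/8)[1*(2)*conj(2) + 1*(-2)*conj(-2) + 2*(0)*conj(0) + 2*(0)*conj(0) + 2*(0)*conj(0)]
      = (1/8)[(4) + (4) + (0) + (0) + (0)] = 8/8 = 1
Hence the multiplicities are chi_5: 1. Dimension check: dim(chi_5)*dim(chi_2) = 2*1 = 2 and sum (mult * dim) = 1*2 = 2.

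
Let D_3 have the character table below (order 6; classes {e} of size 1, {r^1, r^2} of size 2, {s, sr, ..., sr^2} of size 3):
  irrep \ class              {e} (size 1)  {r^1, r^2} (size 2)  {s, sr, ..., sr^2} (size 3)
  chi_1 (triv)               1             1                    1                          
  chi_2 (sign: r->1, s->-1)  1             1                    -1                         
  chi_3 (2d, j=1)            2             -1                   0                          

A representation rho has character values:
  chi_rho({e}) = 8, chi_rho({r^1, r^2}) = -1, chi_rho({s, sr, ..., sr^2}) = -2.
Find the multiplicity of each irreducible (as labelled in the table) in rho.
Multiplicities: chi_1: 0, chi_2: 2, chi_3: 3.

Derivation: Use <chi_rho, chi> = (1/|G|) sum_C |C| * chi_rho(C) * conj(chi(C)) with |G| = 6 for each irreducible chi in the table:
  <chi_rho, chi_1> = (1/6)[1*(8)*conj(1) + 2*(-1)*conj(1) + 3*(-2)*conj(1)]
      = (1/6)[(8) + (-2) + (-6)] = 0/6 = 0
  <chi_rho, chi_2> = (1/6)[1*(8)*conj(1) + 2*(-1)*conj(1) + 3*(-2)*conj(-1)]
      = (1/6)[(8) + (-2) + (6)] = 12/6 = 2
  <chi_rho, chi_3> = (1/6)[1*(8)*conj(2) + 2*(-1)*conj(-1) + 3*(-2)*conj(0)]
      = (1/6)[(16) + (2) + (0)] = 18/6 = 3
Dimension check: dim(rho) = sum (mult * dim) = 0*1 + 2*1 + 3*2 = 8 = chi_rho(e) = 8.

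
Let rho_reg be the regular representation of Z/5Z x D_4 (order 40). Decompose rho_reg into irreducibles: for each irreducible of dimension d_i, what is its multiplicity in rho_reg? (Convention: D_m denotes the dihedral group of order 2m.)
Each irreducible V_i of dimension d_i appears with multiplicity d_i, i.e. rho_reg = (direct sum over all irreducibles V_i) d_i V_i. The irreducible dimensions for Z/5Z x D_4 are 1, 1, 1, 1, 1, 1, 1, 1, 1, 1, 1, 1, 1, 1, 1, 1, 1, 1, 1, 1, 2, 2, 2, 2, 2: 20 irreducibles of dimension 1, each with multiplicity 1; 5 irreducibles of dimension 2, each with multiplicity 2. Total dimension 20*1*1 + 5*2*2 = 40 = |G|.

Solution. General theorem: in the regular representation of a finite group G, each irreducible appears with multiplicity equal to its dimension. Check: dim(rho_reg) = sum d_i^2 = 1 + 1 + 1 + 1 + 1 + 1 + 1 + 1 + 1 + 1 + 1 + 1 + 1 + 1 + 1 + 1 + 1 + 1 + 1 + 1 + 4 + 4 + 4 + 4 + 4 = 40 = |G|.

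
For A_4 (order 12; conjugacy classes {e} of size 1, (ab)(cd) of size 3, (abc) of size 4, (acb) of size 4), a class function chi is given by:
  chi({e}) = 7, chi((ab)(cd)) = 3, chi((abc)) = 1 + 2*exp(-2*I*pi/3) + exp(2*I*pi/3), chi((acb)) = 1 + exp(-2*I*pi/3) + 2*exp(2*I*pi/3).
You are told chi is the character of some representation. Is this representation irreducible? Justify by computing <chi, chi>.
Not irreducible (reducible): <chi, chi> = 7 > 1.

Why: <chi, chi> = (1/|G|) sum_C |C| * |chi(C)|^2 = (1/12)[1*|7|^2 + 3*|3|^2 + 4*|1 + 2*exp(-2*I*pi/3) + exp(2*I*pi/3)|^2 + 4*|1 + exp(-2*I*pi/3) + 2*exp(2*I*pi/3)|^2]
  = (1/12)[(49) + (27) + (4) + (4)] = 84/12 = 7.
(Exp terms are combined using exp(i*s)*conj(exp(i*t)) = exp(i*(s-t)), and sums of them are collapsed using the identity that for every m > 1 the m distinct m-th roots of unity sum to 0, e.g. 1 + exp(2*I*pi/3) + exp(-2*I*pi/3) = 0.)
A character is irreducible iff <chi, chi> = 1, so this representation is reducible.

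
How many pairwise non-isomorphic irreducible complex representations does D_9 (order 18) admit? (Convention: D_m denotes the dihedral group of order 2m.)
6

Details: The number of irreducible complex representations of a finite group equals its number of conjugacy classes. D_9 has 6 conjugacy classes ((n+3)/2 for n odd), so D_9 (order 18) has exactly 6 irreducible complex representations.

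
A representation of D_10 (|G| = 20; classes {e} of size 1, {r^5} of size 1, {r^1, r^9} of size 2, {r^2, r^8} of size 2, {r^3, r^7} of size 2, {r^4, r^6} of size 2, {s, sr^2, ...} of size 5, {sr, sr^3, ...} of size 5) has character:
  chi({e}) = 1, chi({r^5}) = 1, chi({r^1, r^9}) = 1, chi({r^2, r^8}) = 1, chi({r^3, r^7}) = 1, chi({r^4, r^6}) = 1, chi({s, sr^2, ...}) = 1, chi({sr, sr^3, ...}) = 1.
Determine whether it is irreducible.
Irreducible: <chi, chi> = 1.

Why: <chi, chi> = (1/|G|) sum_C |C| * |chi(C)|^2 = (1/20)[1*|1|^2 + 1*|1|^2 + 2*|1|^2 + 2*|1|^2 + 2*|1|^2 + 2*|1|^2 + 5*|1|^2 + 5*|1|^2]
  = (1/20)[(1) + (1) + (2) + (2) + (2) + (2) + (5) + (5)] = 20/20 = 1.
A character is irreducible iff <chi, chi> = 1, so this representation is irreducible.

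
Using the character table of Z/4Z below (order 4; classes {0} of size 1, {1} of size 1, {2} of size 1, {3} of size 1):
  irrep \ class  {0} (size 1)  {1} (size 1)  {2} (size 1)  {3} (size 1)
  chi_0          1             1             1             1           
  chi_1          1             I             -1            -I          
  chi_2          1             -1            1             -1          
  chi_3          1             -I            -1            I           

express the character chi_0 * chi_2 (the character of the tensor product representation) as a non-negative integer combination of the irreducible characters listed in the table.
chi_0 tensor chi_2 = chi_2 (all other irreducibles have multiplicity 0).

Argument: The character of a tensor product is the pointwise product (chi_0 * chi_2)(C) = chi_0(C) * chi_2(C):
  {0}: (1)*(1), {1}: (1)*(-1), {2}: (1)*(1), {3}: (1)*(-1)
so (chi_0 * chi_2) takes values
  {0} -> 1, {1} -> -1, {2} -> 1, {3} -> -1.
Now take the inner product of this character with each irreducible chi from the table, <chi_0*chi_2, chi> = (1/4) sum_C |C| (chi_0*chi_2)(C) conj(chi(C)):
  <chi_0*chi_2, chi_0> = (1/4)[1*(1)*conj(1) + 1*(-1)*conj(1) + 1*(1)*conj(1) + 1*(-1)*conj(1)]
      = (1/4)[(1) + (-1) + (1) + (-1)] = 0/4 = 0
  <chi_0*chi_2, chi_1> = (1/4)[1*(1)*conj(1) + 1*(-1)*conj(I) + 1*(1)*conj(-1) + 1*(-1)*conj(-I)]
      = (1/4)[(1) + (I) + (-1) + (-I)] = 0/4 = 0
  <chi_0*chi_2, chi_2> = (1/4)[1*(1)*conj(1) + 1*(-1)*conj(-1) + 1*(1)*conj(1) + 1*(-1)*conj(-1)]
      = (1/4)[(1) + (1) + (1) + (1)] = 4/4 = 1
  <chi_0*chi_2, chi_3> = (1/4)[1*(1)*conj(1) + 1*(-1)*conj(-I) + 1*(1)*conj(-1) + 1*(-1)*conj(I)]
      = (1/4)[(1) + (-I) + (-1) + (I)] = 0/4 = 0
(Exp terms are combined using exp(i*s)*conj(exp(i*t)) = exp(i*(s-t)), and sums of them are collapsed using the identity that for every m > 1 the m distinct m-th roots of unity sum to 0, e.g. 1 + exp(2*I*pi/3) + exp(-2*I*pi/3) = 0.)
Hence the multiplicities are chi_2: 1. Dimension check: dim(chi_0)*dim(chi_2) = 1*1 = 1 and sum (mult * dim) = 1*1 = 1.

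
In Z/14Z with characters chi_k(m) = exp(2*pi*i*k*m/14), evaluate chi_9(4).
chi_9(4) = zeta_14^36 = exp(-6*I*pi/7)

chi_9(4) = zeta_14^(9*4) = zeta_14^36. Since zeta_14^14 = 1, this equals zeta_14^8 = exp(2*pi*i*8/14) = exp(-6*I*pi/7).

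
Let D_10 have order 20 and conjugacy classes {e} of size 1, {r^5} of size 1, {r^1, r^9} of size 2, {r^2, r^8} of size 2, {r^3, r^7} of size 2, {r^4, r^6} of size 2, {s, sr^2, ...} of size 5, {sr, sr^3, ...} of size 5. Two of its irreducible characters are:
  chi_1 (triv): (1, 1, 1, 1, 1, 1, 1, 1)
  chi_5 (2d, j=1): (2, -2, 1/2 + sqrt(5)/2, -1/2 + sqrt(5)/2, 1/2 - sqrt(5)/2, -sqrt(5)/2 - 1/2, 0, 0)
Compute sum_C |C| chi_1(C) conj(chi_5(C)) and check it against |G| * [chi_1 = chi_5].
Sum = 0; so <chi_1, chi_5> = 0 (distinct irreducibles are orthogonal).

Details: Compute term by term over conjugacy classes (|C| * chi_1(C) * conj(chi_5(C))):
  1*(1)*conj(2) + 1*(1)*conj(-2) + 2*(1)*conj(1/2 + sqrt(5)/2) + 2*(1)*conj(-1/2 + sqrt(5)/2) + 2*(1)*conj(1/2 - sqrt(5)/2) + 2*(1)*conj(-sqrt(5)/2 - 1/2) + 5*(1)*conj(0) + 5*(1)*conj(0)
  = (2) + (-2) + (1 + sqrt(5)) + (-1 + sqrt(5)) + (1 - sqrt(5)) + (-sqrt(5) - 1) + (0) + (0)
  = 0.
Dividing by |G| = 20 gives 0/20 = 0, matching the row-orthogonality relation <chi_1, chi_5> = [chi_1 = chi_5].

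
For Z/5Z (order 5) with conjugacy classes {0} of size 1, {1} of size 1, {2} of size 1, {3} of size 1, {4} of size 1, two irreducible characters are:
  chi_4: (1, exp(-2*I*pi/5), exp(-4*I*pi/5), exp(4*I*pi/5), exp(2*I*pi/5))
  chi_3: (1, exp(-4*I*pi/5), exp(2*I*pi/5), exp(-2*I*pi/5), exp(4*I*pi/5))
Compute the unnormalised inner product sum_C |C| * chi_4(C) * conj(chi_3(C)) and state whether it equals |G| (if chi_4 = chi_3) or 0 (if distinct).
Sum = 0; so <chi_4, chi_3> = 0 (distinct irreducibles are orthogonal).

Derivation: Compute term by term over conjugacy classes (|C| * chi_4(C) * conj(chi_3(C))):
  1*(1)*conj(1) + 1*(exp(-2*I*pi/5))*conj(exp(-4*I*pi/5)) + 1*(exp(-4*I*pi/5))*conj(exp(2*I*pi/5)) + 1*(exp(4*I*pi/5))*conj(exp(-2*I*pi/5)) + 1*(exp(2*I*pi/5))*conj(exp(4*I*pi/5))
  = (1) + (exp(2*I*pi/5)) + (exp(4*I*pi/5)) + (exp(-4*I*pi/5)) + (exp(-2*I*pi/5))
  = 0.
(Exp terms are combined using exp(i*s)*conj(exp(i*t)) = exp(i*(s-t)), and sums of them are collapsed using the identity that for every m > 1 the m distinct m-th roots of unity sum to 0, e.g. 1 + exp(2*I*pi/3) + exp(-2*I*pi/3) = 0.)
Dividing by |G| = 5 gives 0/5 = 0, matching the row-orthogonality relation <chi_4, chi_3> = [chi_4 = chi_3].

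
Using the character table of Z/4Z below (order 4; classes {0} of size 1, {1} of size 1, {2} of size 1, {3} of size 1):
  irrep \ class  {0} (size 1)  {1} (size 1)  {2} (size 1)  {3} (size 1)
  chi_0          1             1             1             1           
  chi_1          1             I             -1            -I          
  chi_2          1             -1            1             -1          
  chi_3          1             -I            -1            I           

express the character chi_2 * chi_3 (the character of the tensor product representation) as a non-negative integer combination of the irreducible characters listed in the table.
chi_2 tensor chi_3 = chi_1 (all other irreducibles have multiplicity 0).

The character of a tensor product is the pointwise product (chi_2 * chi_3)(C) = chi_2(C) * chi_3(C):
  {0}: (1)*(1), {1}: (-1)*(-I), {2}: (1)*(-1), {3}: (-1)*(I)
so (chi_2 * chi_3) takes values
  {0} -> 1, {1} -> I, {2} -> -1, {3} -> -I.
Now take the inner product of this character with each irreducible chi from the table, <chi_2*chi_3, chi> = (1/4) sum_C |C| (chi_2*chi_3)(C) conj(chi(C)):
  <chi_2*chi_3, chi_0> = (1/4)[1*(1)*conj(1) + 1*(I)*conj(1) + 1*(-1)*conj(1) + 1*(-I)*conj(1)]
      = (1/4)[(1) + (I) + (-1) + (-I)] = 0/4 = 0
  <chi_2*chi_3, chi_1> = (1/4)[1*(1)*conj(1) + 1*(I)*conj(I) + 1*(-1)*conj(-1) + 1*(-I)*conj(-I)]
      = (1/4)[(1) + (1) + (1) + (1)] = 4/4 = 1
  <chi_2*chi_3, chi_2> = (1/4)[1*(1)*conj(1) + 1*(I)*conj(-1) + 1*(-1)*conj(1) + 1*(-I)*conj(-1)]
      = (1/4)[(1) + (-I) + (-1) + (I)] = 0/4 = 0
  <chi_2*chi_3, chi_3> = (1/4)[1*(1)*conj(1) + 1*(I)*conj(-I) + 1*(-1)*conj(-1) + 1*(-I)*conj(I)]
      = (1/4)[(1) + (-1) + (1) + (-1)] = 0/4 = 0
(Exp terms are combined using exp(i*s)*conj(exp(i*t)) = exp(i*(s-t)), and sums of them are collapsed using the identity that for every m > 1 the m distinct m-th roots of unity sum to 0, e.g. 1 + exp(2*I*pi/3) + exp(-2*I*pi/3) = 0.)
Hence the multiplicities are chi_1: 1. Dimension check: dim(chi_2)*dim(chi_3) = 1*1 = 1 and sum (mult * dim) = 1*1 = 1.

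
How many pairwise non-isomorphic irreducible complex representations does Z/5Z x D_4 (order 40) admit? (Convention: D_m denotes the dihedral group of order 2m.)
25

Solution. The number of irreducible complex representations of a finite group equals its number of conjugacy classes. For a direct product, #classes(G x H) = #classes(G) * #classes(H). Z/5Z has 5 classes (abelian), D_4 has 5 classes, so 5 * 5 = 25, so Z/5Z x D_4 (order 40) has exactly 25 irreducible complex representations.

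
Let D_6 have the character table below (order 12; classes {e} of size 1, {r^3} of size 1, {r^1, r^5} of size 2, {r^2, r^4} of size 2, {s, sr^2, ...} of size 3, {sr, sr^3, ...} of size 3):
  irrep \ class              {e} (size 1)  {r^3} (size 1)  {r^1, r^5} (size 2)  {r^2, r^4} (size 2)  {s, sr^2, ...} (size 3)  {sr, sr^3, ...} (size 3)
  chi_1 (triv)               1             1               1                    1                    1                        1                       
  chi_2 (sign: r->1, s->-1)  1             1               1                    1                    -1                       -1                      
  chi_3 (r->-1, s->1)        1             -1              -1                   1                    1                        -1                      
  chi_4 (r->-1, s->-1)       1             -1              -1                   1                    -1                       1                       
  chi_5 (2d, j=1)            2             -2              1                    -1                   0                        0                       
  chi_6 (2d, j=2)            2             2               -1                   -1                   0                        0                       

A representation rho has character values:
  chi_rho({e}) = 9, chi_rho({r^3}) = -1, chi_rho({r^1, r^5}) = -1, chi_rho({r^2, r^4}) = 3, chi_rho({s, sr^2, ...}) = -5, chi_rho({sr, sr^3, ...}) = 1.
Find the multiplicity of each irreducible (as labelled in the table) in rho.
Multiplicities: chi_1: 0, chi_2: 2, chi_3: 0, chi_4: 3, chi_5: 1, chi_6: 1.

Use <chi_rho, chi> = (1/|G|) sum_C |C| * chi_rho(C) * conj(chi(C)) with |G| = 12 for each irreducible chi in the table:
  <chi_rho, chi_1> = (1/12)[1*(9)*conj(1) + 1*(-1)*conj(1) + 2*(-1)*conj(1) + 2*(3)*conj(1) + 3*(-5)*conj(1) + 3*(1)*conj(1)]
      = (1/12)[(9) + (-1) + (-2) + (6) + (-15) + (3)] = 0/12 = 0
  <chi_rho, chi_2> = (1/12)[1*(9)*conj(1) + 1*(-1)*conj(1) + 2*(-1)*conj(1) + 2*(3)*conj(1) + 3*(-5)*conj(-1) + 3*(1)*conj(-1)]
      = (1/12)[(9) + (-1) + (-2) + (6) + (15) + (-3)] = 24/12 = 2
  <chi_rho, chi_3> = (1/12)[1*(9)*conj(1) + 1*(-1)*conj(-1) + 2*(-1)*conj(-1) + 2*(3)*conj(1) + 3*(-5)*conj(1) + 3*(1)*conj(-1)]
      = (1/12)[(9) + (1) + (2) + (6) + (-15) + (-3)] = 0/12 = 0
  <chi_rho, chi_4> = (1/12)[1*(9)*conj(1) + 1*(-1)*conj(-1) + 2*(-1)*conj(-1) + 2*(3)*conj(1) + 3*(-5)*conj(-1) + 3*(1)*conj(1)]
      = (1/12)[(9) + (1) + (2) + (6) + (15) + (3)] = 36/12 = 3
  <chi_rho, chi_5> = (1/12)[1*(9)*conj(2) + 1*(-1)*conj(-2) + 2*(-1)*conj(1) + 2*(3)*conj(-1) + 3*(-5)*conj(0) + 3*(1)*conj(0)]
      = (1/12)[(18) + (2) + (-2) + (-6) + (0) + (0)] = 12/12 = 1
  <chi_rho, chi_6> = (1/12)[1*(9)*conj(2) + 1*(-1)*conj(2) + 2*(-1)*conj(-1) + 2*(3)*conj(-1) + 3*(-5)*conj(0) + 3*(1)*conj(0)]
      = (1/12)[(18) + (-2) + (2) + (-6) + (0) + (0)] = 12/12 = 1
Dimension check: dim(rho) = sum (mult * dim) = 0*1 + 2*1 + 0*1 + 3*1 + 1*2 + 1*2 = 9 = chi_rho(e) = 9.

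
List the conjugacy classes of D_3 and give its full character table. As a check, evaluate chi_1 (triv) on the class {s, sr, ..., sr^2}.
Conjugacy classes: {e} of size 1, {r^1, r^2} of size 2, {s, sr, ..., sr^2} of size 3.
Character table:
  irrep \ class              {e} (size 1)  {r^1, r^2} (size 2)  {s, sr, ..., sr^2} (size 3)
  chi_1 (triv)               1             1                    1                          
  chi_2 (sign: r->1, s->-1)  1             1                    -1                         
  chi_3 (2d, j=1)            2             -1                   0                          

Spot check: chi_1 (triv) on {s, sr, ..., sr^2} = 1.

Solution. D_3 has order 2*3 = 6 with 3 conjugacy classes, hence 3 irreducibles. Sum of squared dims 1 + 1 + 4 = 6 = |G|. Linear characters come from the abelianisation; the 2-dimensional irreps have character r^k -> 2*cos(2*pi*j*k/3), reflections -> 0.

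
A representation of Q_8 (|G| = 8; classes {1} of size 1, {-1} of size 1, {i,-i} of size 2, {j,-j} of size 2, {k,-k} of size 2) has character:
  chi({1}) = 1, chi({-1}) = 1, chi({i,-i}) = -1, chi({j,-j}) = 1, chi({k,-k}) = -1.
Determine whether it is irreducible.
Irreducible: <chi, chi> = 1.

Derivation: <chi, chi> = (1/|G|) sum_C |C| * |chi(C)|^2 = (1/8)[1*|1|^2 + 1*|1|^2 + 2*|-1|^2 + 2*|1|^2 + 2*|-1|^2]
  = (1/8)[(1) + (1) + (2) + (2) + (2)] = 8/8 = 1.
A character is irreducible iff <chi, chi> = 1, so this representation is irreducible.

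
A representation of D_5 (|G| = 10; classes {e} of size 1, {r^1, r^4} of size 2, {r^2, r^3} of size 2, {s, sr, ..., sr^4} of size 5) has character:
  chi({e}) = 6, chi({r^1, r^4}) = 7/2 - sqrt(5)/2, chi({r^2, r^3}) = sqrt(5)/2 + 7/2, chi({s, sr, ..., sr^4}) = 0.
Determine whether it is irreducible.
Not irreducible (reducible): <chi, chi> = 9 > 1.

Details: <chi, chi> = (1/|G|) sum_C |C| * |chi(C)|^2 = (1/10)[1*|6|^2 + 2*|7/2 - sqrt(5)/2|^2 + 2*|sqrt(5)/2 + 7/2|^2 + 5*|0|^2]
  = (1/10)[(36) + (27 - 7*sqrt(5)) + (7*sqrt(5) + 27) + (0)] = 90/10 = 9.
A character is irreducible iff <chi, chi> = 1, so this representation is reducible.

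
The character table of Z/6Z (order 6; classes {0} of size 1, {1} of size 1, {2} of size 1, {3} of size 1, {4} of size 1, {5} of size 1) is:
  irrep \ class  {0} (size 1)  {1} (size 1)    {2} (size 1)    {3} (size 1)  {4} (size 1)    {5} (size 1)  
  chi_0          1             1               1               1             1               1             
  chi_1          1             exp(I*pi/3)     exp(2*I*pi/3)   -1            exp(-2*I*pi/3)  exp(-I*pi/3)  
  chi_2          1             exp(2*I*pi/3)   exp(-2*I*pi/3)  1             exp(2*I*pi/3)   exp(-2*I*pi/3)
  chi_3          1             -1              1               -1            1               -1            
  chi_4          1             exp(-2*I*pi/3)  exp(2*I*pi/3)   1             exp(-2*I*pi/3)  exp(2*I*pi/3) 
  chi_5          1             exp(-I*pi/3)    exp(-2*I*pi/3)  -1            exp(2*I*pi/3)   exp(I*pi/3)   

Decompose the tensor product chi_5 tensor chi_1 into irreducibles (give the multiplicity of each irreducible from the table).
chi_5 tensor chi_1 = chi_0 (all other irreducibles have multiplicity 0).

Derivation: The character of a tensor product is the pointwise product (chi_5 * chi_1)(C) = chi_5(C) * chi_1(C):
  {0}: (1)*(1), {1}: (exp(-I*pi/3))*(exp(I*pi/3)), {2}: (exp(-2*I*pi/3))*(exp(2*I*pi/3)), {3}: (-1)*(-1), {4}: (exp(2*I*pi/3))*(exp(-2*I*pi/3)), {5}: (exp(I*pi/3))*(exp(-I*pi/3))
so (chi_5 * chi_1) takes values
  {0} -> 1, {1} -> 1, {2} -> 1, {3} -> 1, {4} -> 1, {5} -> 1.
Now take the inner product of this character with each irreducible chi from the table, <chi_5*chi_1, chi> = (1/6) sum_C |C| (chi_5*chi_1)(C) conj(chi(C)):
  <chi_5*chi_1, chi_0> = (1/6)[1*(1)*conj(1) + 1*(1)*conj(1) + 1*(1)*conj(1) + 1*(1)*conj(1) + 1*(1)*conj(1) + 1*(1)*conj(1)]
      = (1/6)[(1) + (1) + (1) + (1) + (1) + (1)] = 6/6 = 1
  <chi_5*chi_1, chi_1> = (1/6)[1*(1)*conj(1) + 1*(1)*conj(exp(I*pi/3)) + 1*(1)*conj(exp(2*I*pi/3)) + 1*(1)*conj(-1) + 1*(1)*conj(exp(-2*I*pi/3)) + 1*(1)*conj(exp(-I*pi/3))]
      = (1/6)[(1) + (exp(-I*pi/3)) + (exp(-2*I*pi/3)) + (-1) + (exp(2*I*pi/3)) + (exp(I*pi/3))] = 0/6 = 0
  <chi_5*chi_1, chi_2> = (1/6)[1*(1)*conj(1) + 1*(1)*conj(exp(2*I*pi/3)) + 1*(1)*conj(exp(-2*I*pi/3)) + 1*(1)*conj(1) + 1*(1)*conj(exp(2*I*pi/3)) + 1*(1)*conj(exp(-2*I*pi/3))]
      = (1/6)[(1) + (exp(-2*I*pi/3)) + (exp(2*I*pi/3)) + (1) + (exp(-2*I*pi/3)) + (exp(2*I*pi/3))] = 0/6 = 0
  <chi_5*chi_1, chi_3> = (1/6)[1*(1)*conj(1) + 1*(1)*conj(-1) + 1*(1)*conj(1) + 1*(1)*conj(-1) + 1*(1)*conj(1) + 1*(1)*conj(-1)]
      = (1/6)[(1) + (-1) + (1) + (-1) + (1) + (-1)] = 0/6 = 0
  <chi_5*chi_1, chi_4> = (1/6)[1*(1)*conj(1) + 1*(1)*conj(exp(-2*I*pi/3)) + 1*(1)*conj(exp(2*I*pi/3)) + 1*(1)*conj(1) + 1*(1)*conj(exp(-2*I*pi/3)) + 1*(1)*conj(exp(2*I*pi/3))]
      = (1/6)[(1) + (exp(2*I*pi/3)) + (exp(-2*I*pi/3)) + (1) + (exp(2*I*pi/3)) + (exp(-2*I*pi/3))] = 0/6 = 0
  <chi_5*chi_1, chi_5> = (1/6)[1*(1)*conj(1) + 1*(1)*conj(exp(-I*pi/3)) + 1*(1)*conj(exp(-2*I*pi/3)) + 1*(1)*conj(-1) + 1*(1)*conj(exp(2*I*pi/3)) + 1*(1)*conj(exp(I*pi/3))]
      = (1/6)[(1) + (exp(I*pi/3)) + (exp(2*I*pi/3)) + (-1) + (exp(-2*I*pi/3)) + (exp(-I*pi/3))] = 0/6 = 0
(Exp terms are combined using exp(i*s)*conj(exp(i*t)) = exp(i*(s-t)), and sums of them are collapsed using the identity that for every m > 1 the m distinct m-th roots of unity sum to 0, e.g. 1 + exp(2*I*pi/3) + exp(-2*I*pi/3) = 0.)
Hence the multiplicities are chi_0: 1. Dimension check: dim(chi_5)*dim(chi_1) = 1*1 = 1 and sum (mult * dim) = 1*1 = 1.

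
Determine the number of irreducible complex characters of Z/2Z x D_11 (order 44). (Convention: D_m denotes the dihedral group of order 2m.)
14

Justification: The number of irreducible complex representations of a finite group equals its number of conjugacy classes. For a direct product, #classes(G x H) = #classes(G) * #classes(H). Z/2Z has 2 classes (abelian), D_11 has 7 classes, so 2 * 7 = 14, so Z/2Z x D_11 (order 44) has exactly 14 irreducible complex representations.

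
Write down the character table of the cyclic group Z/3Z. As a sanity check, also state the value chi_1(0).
Character table of Z/3Z (irreps indexed chi_0,...,chi_2 with chi_k(m) = zeta_3^(k*m), zeta_3 = exp(2*pi*i/3)):
  irrep \ class  {0} (size 1)  {1} (size 1)    {2} (size 1)  
  chi_0          1             1               1             
  chi_1          1             exp(2*I*pi/3)   exp(-2*I*pi/3)
  chi_2          1             exp(-2*I*pi/3)  exp(2*I*pi/3) 

Spot check: chi_1(0) = zeta_3^(1*0) = zeta_3^0 = 1.

Argument: Z/3Z is abelian, so all 3 irreducible complex representations are 1-dimensional. They are given by chi_k(m) = zeta_3^(k*m) for k = 0,...,2. Row orthogonality: sum_m chi_k(m) conj(chi_l(m)) = 3 * [k = l].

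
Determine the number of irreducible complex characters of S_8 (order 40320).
22

Why: The number of irreducible complex representations of a finite group equals its number of conjugacy classes. Conjugacy classes in S_8 correspond to cycle types, i.e. partitions of 8; there are p(8) = 22 of them, so S_8 (order 40320) has exactly 22 irreducible complex representations.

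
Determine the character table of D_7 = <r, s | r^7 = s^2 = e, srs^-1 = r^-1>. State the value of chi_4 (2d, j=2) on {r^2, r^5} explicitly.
Conjugacy classes: {e} of size 1, {r^1, r^6} of size 2, {r^2, r^5} of size 2, {r^3, r^4} of size 2, {s, sr, ..., sr^6} of size 7.
Character table:
  irrep \ class              {e} (size 1)  {r^1, r^6} (size 2)  {r^2, r^5} (size 2)  {r^3, r^4} (size 2)  {s, sr, ..., sr^6} (size 7)
  chi_1 (triv)               1             1                    1                    1                    1                          
  chi_2 (sign: r->1, s->-1)  1             1                    1                    1                    -1                         
  chi_3 (2d, j=1)            2             2*cos(2*pi/7)        -2*cos(3*pi/7)       -2*cos(pi/7)         0                          
  chi_4 (2d, j=2)            2             -2*cos(3*pi/7)       -2*cos(pi/7)         2*cos(2*pi/7)        0                          
  chi_5 (2d, j=3)            2             -2*cos(pi/7)         2*cos(2*pi/7)        -2*cos(3*pi/7)       0                          

Spot check: chi_4 (2d, j=2) on {r^2, r^5} = -2*cos(pi/7).

Why: D_7 has order 2*7 = 14 with 5 conjugacy classes, hence 5 irreducibles. Sum of squared dims 1 + 1 + 4 + 4 + 4 = 14 = |G|. Linear characters come from the abelianisation; the 2-dimensional irreps have character r^k -> 2*cos(2*pi*j*k/7), reflections -> 0.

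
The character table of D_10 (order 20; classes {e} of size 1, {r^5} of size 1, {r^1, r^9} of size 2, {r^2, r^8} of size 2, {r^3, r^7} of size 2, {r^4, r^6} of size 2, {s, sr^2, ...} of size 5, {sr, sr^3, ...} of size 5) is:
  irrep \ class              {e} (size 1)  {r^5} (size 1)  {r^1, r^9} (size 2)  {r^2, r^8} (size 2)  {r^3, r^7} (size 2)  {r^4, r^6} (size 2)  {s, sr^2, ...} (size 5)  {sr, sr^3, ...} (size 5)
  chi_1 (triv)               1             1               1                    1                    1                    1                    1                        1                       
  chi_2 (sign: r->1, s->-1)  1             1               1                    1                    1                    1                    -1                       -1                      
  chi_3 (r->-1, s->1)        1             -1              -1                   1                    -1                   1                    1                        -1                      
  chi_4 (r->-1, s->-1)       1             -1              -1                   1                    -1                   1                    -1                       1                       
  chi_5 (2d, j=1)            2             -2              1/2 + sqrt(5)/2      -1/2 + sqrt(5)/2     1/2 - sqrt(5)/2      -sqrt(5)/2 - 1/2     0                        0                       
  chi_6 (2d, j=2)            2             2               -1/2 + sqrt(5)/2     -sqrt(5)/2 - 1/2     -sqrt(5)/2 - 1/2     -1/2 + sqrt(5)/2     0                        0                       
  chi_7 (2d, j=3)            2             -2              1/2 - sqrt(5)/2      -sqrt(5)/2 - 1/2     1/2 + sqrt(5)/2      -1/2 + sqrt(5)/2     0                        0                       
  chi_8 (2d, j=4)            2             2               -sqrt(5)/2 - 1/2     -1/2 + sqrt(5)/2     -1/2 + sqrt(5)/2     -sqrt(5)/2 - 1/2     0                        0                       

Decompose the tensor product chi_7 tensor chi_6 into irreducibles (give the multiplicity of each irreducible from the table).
chi_7 tensor chi_6 = chi_3 + chi_4 + chi_5 (all other irreducibles have multiplicity 0).

Proof sketch: The character of a tensor product is the pointwise product (chi_7 * chi_6)(C) = chi_7(C) * chi_6(C):
  {e}: (2)*(2), {r^5}: (-2)*(2), {r^1, r^9}: (1/2 - sqrt(5)/2)*(-1/2 + sqrt(5)/2), {r^2, r^8}: (-sqrt(5)/2 - 1/2)*(-sqrt(5)/2 - 1/2), {r^3, r^7}: (1/2 + sqrt(5)/2)*(-sqrt(5)/2 - 1/2), {r^4, r^6}: (-1/2 + sqrt(5)/2)*(-1/2 + sqrt(5)/2), {s, sr^2, ...}: (0)*(0), {sr, sr^3, ...}: (0)*(0)
so (chi_7 * chi_6) takes values
  {e} -> 4, {r^5} -> -4, {r^1, r^9} -> -3/2 + sqrt(5)/2, {r^2, r^8} -> sqrt(5)/2 + 3/2, {r^3, r^7} -> -3/2 - sqrt(5)/2, {r^4, r^6} -> 3/2 - sqrt(5)/2, {s, sr^2, ...} -> 0, {sr, sr^3, ...} -> 0.
Now take the inner product of this character with each irreducible chi from the table, <chi_7*chi_6, chi> = (1/20) sum_C |C| (chi_7*chi_6)(C) conj(chi(C)):
  <chi_7*chi_6, chi_1> = (1/20)[1*(4)*conj(1) + 1*(-4)*conj(1) + 2*(-3/2 + sqrt(5)/2)*conj(1) + 2*(sqrt(5)/2 + 3/2)*conj(1) + 2*(-3/2 - sqrt(5)/2)*conj(1) + 2*(3/2 - sqrt(5)/2)*conj(1) + 5*(0)*conj(1) + 5*(0)*conj(1)]
      = (1/20)[(4) + (-4) + (-3 + sqrt(5)) + (sqrt(5) + 3) + (-3 - sqrt(5)) + (3 - sqrt(5)) + (0) + (0)] = 0/20 = 0
  <chi_7*chi_6, chi_2> = (1/20)[1*(4)*conj(1) + 1*(-4)*conj(1) + 2*(-3/2 + sqrt(5)/2)*conj(1) + 2*(sqrt(5)/2 + 3/2)*conj(1) + 2*(-3/2 - sqrt(5)/2)*conj(1) + 2*(3/2 - sqrt(5)/2)*conj(1) + 5*(0)*conj(-1) + 5*(0)*conj(-1)]
      = (1/20)[(4) + (-4) + (-3 + sqrt(5)) + (sqrt(5) + 3) + (-3 - sqrt(5)) + (3 - sqrt(5)) + (0) + (0)] = 0/20 = 0
  <chi_7*chi_6, chi_3> = (1/20)[1*(4)*conj(1) + 1*(-4)*conj(-1) + 2*(-3/2 + sqrt(5)/2)*conj(-1) + 2*(sqrt(5)/2 + 3/2)*conj(1) + 2*(-3/2 - sqrt(5)/2)*conj(-1) + 2*(3/2 - sqrt(5)/2)*conj(1) + 5*(0)*conj(1) + 5*(0)*conj(-1)]
      = (1/20)[(4) + (4) + (3 - sqrt(5)) + (sqrt(5) + 3) + (sqrt(5) + 3) + (3 - sqrt(5)) + (0) + (0)] = 20/20 = 1
  <chi_7*chi_6, chi_4> = (1/20)[1*(4)*conj(1) + 1*(-4)*conj(-1) + 2*(-3/2 + sqrt(5)/2)*conj(-1) + 2*(sqrt(5)/2 + 3/2)*conj(1) + 2*(-3/2 - sqrt(5)/2)*conj(-1) + 2*(3/2 - sqrt(5)/2)*conj(1) + 5*(0)*conj(-1) + 5*(0)*conj(1)]
      = (1/20)[(4) + (4) + (3 - sqrt(5)) + (sqrt(5) + 3) + (sqrt(5) + 3) + (3 - sqrt(5)) + (0) + (0)] = 20/20 = 1
  <chi_7*chi_6, chi_5> = (1/20)[1*(4)*conj(2) + 1*(-4)*conj(-2) + 2*(-3/2 + sqrt(5)/2)*conj(1/2 + sqrt(5)/2) + 2*(sqrt(5)/2 + 3/2)*conj(-1/2 + sqrt(5)/2) + 2*(-3/2 - sqrt(5)/2)*conj(1/2 - sqrt(5)/2) + 2*(3/2 - sqrt(5)/2)*conj(-sqrt(5)/2 - 1/2) + 5*(0)*conj(0) + 5*(0)*conj(0)]
      = (1/20)[(8) + (8) + (1 - sqrt(5)) + (1 + sqrt(5)) + (1 + sqrt(5)) + (1 - sqrt(5)) + (0) + (0)] = 20/20 = 1
  <chi_7*chi_6, chi_6> = (1/20)[1*(4)*conj(2) + 1*(-4)*conj(2) + 2*(-3/2 + sqrt(5)/2)*conj(-1/2 + sqrt(5)/2) + 2*(sqrt(5)/2 + 3/2)*conj(-sqrt(5)/2 - 1/2) + 2*(-3/2 - sqrt(5)/2)*conj(-sqrt(5)/2 - 1/2) + 2*(3/2 - sqrt(5)/2)*conj(-1/2 + sqrt(5)/2) + 5*(0)*conj(0) + 5*(0)*conj(0)]
      = (1/20)[(8) + (-8) + (4 - 2*sqrt(5)) + (-2*sqrt(5) - 4) + (4 + 2*sqrt(5)) + (-4 + 2*sqrt(5)) + (0) + (0)] = 0/20 = 0
  <chi_7*chi_6, chi_7> = (1/20)[1*(4)*conj(2) + 1*(-4)*conj(-2) + 2*(-3/2 + sqrt(5)/2)*conj(1/2 - sqrt(5)/2) + 2*(sqrt(5)/2 + 3/2)*conj(-sqrt(5)/2 - 1/2) + 2*(-3/2 - sqrt(5)/2)*conj(1/2 + sqrt(5)/2) + 2*(3/2 - sqrt(5)/2)*conj(-1/2 + sqrt(5)/2) + 5*(0)*conj(0) + 5*(0)*conj(0)]
      = (1/20)[(8) + (8) + (-4 + 2*sqrt(5)) + (-2*sqrt(5) - 4) + (-2*sqrt(5) - 4) + (-4 + 2*sqrt(5)) + (0) + (0)] = 0/20 = 0
  <chi_7*chi_6, chi_8> = (1/20)[1*(4)*conj(2) + 1*(-4)*conj(2) + 2*(-3/2 + sqrt(5)/2)*conj(-sqrt(5)/2 - 1/2) + 2*(sqrt(5)/2 + 3/2)*conj(-1/2 + sqrt(5)/2) + 2*(-3/2 - sqrt(5)/2)*conj(-1/2 + sqrt(5)/2) + 2*(3/2 - sqrt(5)/2)*conj(-sqrt(5)/2 - 1/2) + 5*(0)*conj(0) + 5*(0)*conj(0)]
      = (1/20)[(8) + (-8) + (-1 + sqrt(5)) + (1 + sqrt(5)) + (-sqrt(5) - 1) + (1 - sqrt(5)) + (0) + (0)] = 0/20 = 0
Hence the multiplicities are chi_3: 1, chi_4: 1, chi_5: 1. Dimension check: dim(chi_7)*dim(chi_6) = 2*2 = 4 and sum (mult * dim) = 1*1 + 1*1 + 1*2 = 4.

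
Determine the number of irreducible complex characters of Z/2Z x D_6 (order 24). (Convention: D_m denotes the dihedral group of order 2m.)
12

Solution. The number of irreducible complex representations of a finite group equals its number of conjugacy classes. For a direct product, #classes(G x H) = #classes(G) * #classes(H). Z/2Z has 2 classes (abelian), D_6 has 6 classes, so 2 * 6 = 12, so Z/2Z x D_6 (order 24) has exactly 12 irreducible complex representations.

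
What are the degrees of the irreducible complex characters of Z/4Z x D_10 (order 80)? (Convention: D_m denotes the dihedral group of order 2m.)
Dimensions: 1, 1, 1, 1, 1, 1, 1, 1, 1, 1, 1, 1, 1, 1, 1, 1, 2, 2, 2, 2, 2, 2, 2, 2, 2, 2, 2, 2, 2, 2, 2, 2

Derivation: There are 32 irreducibles (= number of conjugacy classes). Their dimensions d_i satisfy sum d_i^2 = |G| = 80: 1 + 1 + 1 + 1 + 1 + 1 + 1 + 1 + 1 + 1 + 1 + 1 + 1 + 1 + 1 + 1 + 4 + 4 + 4 + 4 + 4 + 4 + 4 + 4 + 4 + 4 + 4 + 4 + 4 + 4 + 4 + 4 = 80. (For the product with Z/4Z: each of the 4 1-dim characters of Z/4Z tensors with each irrep of D_10, giving 4 copies of each D_10-dimension.)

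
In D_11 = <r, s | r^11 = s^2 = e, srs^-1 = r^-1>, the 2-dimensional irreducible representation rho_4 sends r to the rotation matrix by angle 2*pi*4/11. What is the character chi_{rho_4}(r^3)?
chi_{rho_4}(r^3) = 2*cos(2*pi*4*3/11) = 2*cos(24*pi/11)

Justification: rho_4(r^3) is rotation by angle 2*pi*4*3/11, whose trace is 2*cos(2*pi*4*3/11) = 2*cos(24*pi/11).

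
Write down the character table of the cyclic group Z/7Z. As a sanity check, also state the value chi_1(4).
Character table of Z/7Z (irreps indexed chi_0,...,chi_6 with chi_k(m) = zeta_7^(k*m), zeta_7 = exp(2*pi*i/7)):
  irrep \ class  {0} (size 1)  {1} (size 1)    {2} (size 1)    {3} (size 1)    {4} (size 1)    {5} (size 1)    {6} (size 1)  
  chi_0          1             1               1               1               1               1               1             
  chi_1          1             exp(2*I*pi/7)   exp(4*I*pi/7)   exp(6*I*pi/7)   exp(-6*I*pi/7)  exp(-4*I*pi/7)  exp(-2*I*pi/7)
  chi_2          1             exp(4*I*pi/7)   exp(-6*I*pi/7)  exp(-2*I*pi/7)  exp(2*I*pi/7)   exp(6*I*pi/7)   exp(-4*I*pi/7)
  chi_3          1             exp(6*I*pi/7)   exp(-2*I*pi/7)  exp(4*I*pi/7)   exp(-4*I*pi/7)  exp(2*I*pi/7)   exp(-6*I*pi/7)
  chi_4          1             exp(-6*I*pi/7)  exp(2*I*pi/7)   exp(-4*I*pi/7)  exp(4*I*pi/7)   exp(-2*I*pi/7)  exp(6*I*pi/7) 
  chi_5          1             exp(-4*I*pi/7)  exp(6*I*pi/7)   exp(2*I*pi/7)   exp(-2*I*pi/7)  exp(-6*I*pi/7)  exp(4*I*pi/7) 
  chi_6          1             exp(-2*I*pi/7)  exp(-4*I*pi/7)  exp(-6*I*pi/7)  exp(6*I*pi/7)   exp(4*I*pi/7)   exp(2*I*pi/7) 

Spot check: chi_1(4) = zeta_7^(1*4) = zeta_7^4 = exp(-6*I*pi/7).

Argument: Z/7Z is abelian, so all 7 irreducible complex representations are 1-dimensional. They are given by chi_k(m) = zeta_7^(k*m) for k = 0,...,6. Row orthogonality: sum_m chi_k(m) conj(chi_l(m)) = 7 * [k = l].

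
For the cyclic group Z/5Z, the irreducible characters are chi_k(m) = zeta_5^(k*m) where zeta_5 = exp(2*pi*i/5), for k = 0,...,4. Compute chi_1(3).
chi_1(3) = zeta_5^3 = exp(-4*I*pi/5)

Explanation: chi_1(3) = zeta_5^(1*3) = zeta_5^3. Since zeta_5^5 = 1, this equals zeta_5^3 = exp(2*pi*i*3/5) = exp(-4*I*pi/5).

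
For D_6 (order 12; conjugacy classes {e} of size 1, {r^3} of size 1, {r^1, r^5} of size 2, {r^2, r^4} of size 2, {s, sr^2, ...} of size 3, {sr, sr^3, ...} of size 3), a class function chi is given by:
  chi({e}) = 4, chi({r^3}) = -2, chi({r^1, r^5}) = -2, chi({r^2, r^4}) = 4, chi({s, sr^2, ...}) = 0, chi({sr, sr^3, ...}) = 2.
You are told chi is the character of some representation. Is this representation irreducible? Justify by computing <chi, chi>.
Not irreducible (reducible): <chi, chi> = 6 > 1.

Why: <chi, chi> = (1/|G|) sum_C |C| * |chi(C)|^2 = (1/12)[1*|4|^2 + 1*|-2|^2 + 2*|-2|^2 + 2*|4|^2 + 3*|0|^2 + 3*|2|^2]
  = (1/12)[(16) + (4) + (8) + (32) + (0) + (12)] = 72/12 = 6.
A character is irreducible iff <chi, chi> = 1, so this representation is reducible.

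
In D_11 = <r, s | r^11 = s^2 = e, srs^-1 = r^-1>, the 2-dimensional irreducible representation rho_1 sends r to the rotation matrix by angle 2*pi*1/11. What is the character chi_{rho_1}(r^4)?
chi_{rho_1}(r^4) = 2*cos(2*pi*1*4/11) = -2*cos(3*pi/11)

Working: rho_1(r^4) is rotation by angle 2*pi*1*4/11, whose trace is 2*cos(2*pi*1*4/11) = -2*cos(3*pi/11).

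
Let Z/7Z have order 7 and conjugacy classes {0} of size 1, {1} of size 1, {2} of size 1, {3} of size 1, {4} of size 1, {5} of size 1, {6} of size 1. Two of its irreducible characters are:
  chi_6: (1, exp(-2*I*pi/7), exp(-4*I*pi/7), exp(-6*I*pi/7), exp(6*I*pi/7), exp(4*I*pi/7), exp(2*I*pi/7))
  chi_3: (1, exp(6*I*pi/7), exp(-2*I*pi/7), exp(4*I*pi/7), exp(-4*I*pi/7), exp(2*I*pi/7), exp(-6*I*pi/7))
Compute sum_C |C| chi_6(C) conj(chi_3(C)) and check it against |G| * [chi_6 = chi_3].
Sum = 0; so <chi_6, chi_3> = 0 (distinct irreducibles are orthogonal).

Solution. Compute term by term over conjugacy classes (|C| * chi_6(C) * conj(chi_3(C))):
  1*(1)*conj(1) + 1*(exp(-2*I*pi/7))*conj(exp(6*I*pi/7)) + 1*(exp(-4*I*pi/7))*conj(exp(-2*I*pi/7)) + 1*(exp(-6*I*pi/7))*conj(exp(4*I*pi/7)) + 1*(exp(6*I*pi/7))*conj(exp(-4*I*pi/7)) + 1*(exp(4*I*pi/7))*conj(exp(2*I*pi/7)) + 1*(exp(2*I*pi/7))*conj(exp(-6*I*pi/7))
  = (1) + (exp(6*I*pi/7)) + (exp(-2*I*pi/7)) + (exp(4*I*pi/7)) + (exp(-4*I*pi/7)) + (exp(2*I*pi/7)) + (exp(-6*I*pi/7))
  = 0.
(Exp terms are combined using exp(i*s)*conj(exp(i*t)) = exp(i*(s-t)), and sums of them are collapsed using the identity that for every m > 1 the m distinct m-th roots of unity sum to 0, e.g. 1 + exp(2*I*pi/3) + exp(-2*I*pi/3) = 0.)
Dividing by |G| = 7 gives 0/7 = 0, matching the row-orthogonality relation <chi_6, chi_3> = [chi_6 = chi_3].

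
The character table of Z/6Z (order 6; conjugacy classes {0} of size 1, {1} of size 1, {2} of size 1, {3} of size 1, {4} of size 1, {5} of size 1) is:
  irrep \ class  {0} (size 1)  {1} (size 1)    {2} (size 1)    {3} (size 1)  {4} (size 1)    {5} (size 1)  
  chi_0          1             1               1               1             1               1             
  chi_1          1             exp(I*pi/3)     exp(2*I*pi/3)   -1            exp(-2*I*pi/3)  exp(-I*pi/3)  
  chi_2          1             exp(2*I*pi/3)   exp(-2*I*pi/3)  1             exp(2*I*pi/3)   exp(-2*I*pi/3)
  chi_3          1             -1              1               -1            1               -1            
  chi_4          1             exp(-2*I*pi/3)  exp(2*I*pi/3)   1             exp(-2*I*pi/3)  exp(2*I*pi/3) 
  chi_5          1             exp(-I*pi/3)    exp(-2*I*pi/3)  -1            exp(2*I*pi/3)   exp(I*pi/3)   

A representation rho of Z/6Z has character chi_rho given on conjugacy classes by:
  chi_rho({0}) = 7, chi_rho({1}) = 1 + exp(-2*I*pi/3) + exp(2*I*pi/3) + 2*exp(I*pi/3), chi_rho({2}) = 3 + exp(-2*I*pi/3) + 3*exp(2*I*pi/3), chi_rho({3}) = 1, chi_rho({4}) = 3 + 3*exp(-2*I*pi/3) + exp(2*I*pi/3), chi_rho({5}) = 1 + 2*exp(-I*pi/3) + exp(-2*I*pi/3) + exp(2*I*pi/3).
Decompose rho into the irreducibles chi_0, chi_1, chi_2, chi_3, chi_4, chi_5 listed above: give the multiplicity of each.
Multiplicities: chi_0: 2, chi_1: 2, chi_2: 1, chi_3: 1, chi_4: 1, chi_5: 0.

Reasoning: Use <chi_rho, chi> = (1/|G|) sum_C |C| * chi_rho(C) * conj(chi(C)) with |G| = 6 for each irreducible chi in the table:
  <chi_rho, chi_0> = (1/6)[1*(7)*conj(1) + 1*(1 + exp(-2*I*pi/3) + exp(2*I*pi/3) + 2*exp(I*pi/3))*conj(1) + 1*(3 + exp(-2*I*pi/3) + 3*exp(2*I*pi/3))*conj(1) + 1*(1)*conj(1) + 1*(3 + 3*exp(-2*I*pi/3) + exp(2*I*pi/3))*conj(1) + 1*(1 + 2*exp(-I*pi/3) + exp(-2*I*pi/3) + exp(2*I*pi/3))*conj(1)]
      = (1/6)[(7) + (1 + exp(-2*I*pi/3) + exp(2*I*pi/3) + 2*exp(I*pi/3)) + (3 + exp(-2*I*pi/3) + 3*exp(2*I*pi/3)) + (1) + (3 + 3*exp(-2*I*pi/3) + exp(2*I*pi/3)) + (1 + 2*exp(-I*pi/3) + exp(-2*I*pi/3) + exp(2*I*pi/3))] = 12/6 = 2
  <chi_rho, chi_1> = (1/6)[1*(7)*conj(1) + 1*(1 + exp(-2*I*pi/3) + exp(2*I*pi/3) + 2*exp(I*pi/3))*conj(exp(I*pi/3)) + 1*(3 + exp(-2*I*pi/3) + 3*exp(2*I*pi/3))*conj(exp(2*I*pi/3)) + 1*(1)*conj(-1) + 1*(3 + 3*exp(-2*I*pi/3) + exp(2*I*pi/3))*conj(exp(-2*I*pi/3)) + 1*(1 + 2*exp(-I*pi/3) + exp(-2*I*pi/3) + exp(2*I*pi/3))*conj(exp(-I*pi/3))]
      = (1/6)[(7) + (2) + (3 + 3*exp(-2*I*pi/3) + exp(2*I*pi/3)) + (-1) + (3 + exp(-2*I*pi/3) + 3*exp(2*I*pi/3)) + (2)] = 12/6 = 2
  <chi_rho, chi_2> = (1/6)[1*(7)*conj(1) + 1*(1 + exp(-2*I*pi/3) + exp(2*I*pi/3) + 2*exp(I*pi/3))*conj(exp(2*I*pi/3)) + 1*(3 + exp(-2*I*pi/3) + 3*exp(2*I*pi/3))*conj(exp(-2*I*pi/3)) + 1*(1)*conj(1) + 1*(3 + 3*exp(-2*I*pi/3) + exp(2*I*pi/3))*conj(exp(2*I*pi/3)) + 1*(1 + 2*exp(-I*pi/3) + exp(-2*I*pi/3) + exp(2*I*pi/3))*conj(exp(-2*I*pi/3))]
      = (1/6)[(7) + (1 + 2*exp(-I*pi/3) + exp(-2*I*pi/3) + exp(2*I*pi/3)) + (-2) + (1) + (-2) + (1 + exp(-2*I*pi/3) + exp(2*I*pi/3) + 2*exp(I*pi/3))] = 6/6 = 1
  <chi_rho, chi_3> = (1/6)[1*(7)*conj(1) + 1*(1 + exp(-2*I*pi/3) + exp(2*I*pi/3) + 2*exp(I*pi/3))*conj(-1) + 1*(3 + exp(-2*I*pi/3) + 3*exp(2*I*pi/3))*conj(1) + 1*(1)*conj(-1) + 1*(3 + 3*exp(-2*I*pi/3) + exp(2*I*pi/3))*conj(1) + 1*(1 + 2*exp(-I*pi/3) + exp(-2*I*pi/3) + exp(2*I*pi/3))*conj(-1)]
      = (1/6)[(7) + (-1 - 2*exp(I*pi/3) - exp(2*I*pi/3) - exp(-2*I*pi/3)) + (3 + exp(-2*I*pi/3) + 3*exp(2*I*pi/3)) + (-1) + (3 + 3*exp(-2*I*pi/3) + exp(2*I*pi/3)) + (-1 - exp(2*I*pi/3) - exp(-2*I*pi/3) - 2*exp(-I*pi/3))] = 6/6 = 1
  <chi_rho, chi_4> = (1/6)[1*(7)*conj(1) + 1*(1 + exp(-2*I*pi/3) + exp(2*I*pi/3) + 2*exp(I*pi/3))*conj(exp(-2*I*pi/3)) + 1*(3 + exp(-2*I*pi/3) + 3*exp(2*I*pi/3))*conj(exp(2*I*pi/3)) + 1*(1)*conj(1) + 1*(3 + 3*exp(-2*I*pi/3) + exp(2*I*pi/3))*conj(exp(-2*I*pi/3)) + 1*(1 + 2*exp(-I*pi/3) + exp(-2*I*pi/3) + exp(2*I*pi/3))*conj(exp(2*I*pi/3))]
      = (1/6)[(7) + (-2) + (3 + 3*exp(-2*I*pi/3) + exp(2*I*pi/3)) + (1) + (3 + exp(-2*I*pi/3) + 3*exp(2*I*pi/3)) + (-2)] = 6/6 = 1
  <chi_rho, chi_5> = (1/6)[1*(7)*conj(1) + 1*(1 + exp(-2*I*pi/3) + exp(2*I*pi/3) + 2*exp(I*pi/3))*conj(exp(-I*pi/3)) + 1*(3 + exp(-2*I*pi/3) + 3*exp(2*I*pi/3))*conj(exp(-2*I*pi/3)) + 1*(1)*conj(-1) + 1*(3 + 3*exp(-2*I*pi/3) + exp(2*I*pi/3))*conj(exp(2*I*pi/3)) + 1*(1 + 2*exp(-I*pi/3) + exp(-2*I*pi/3) + exp(2*I*pi/3))*conj(exp(I*pi/3))]
      = (1/6)[(7) + (-1 + exp(-I*pi/3) + exp(I*pi/3) + 2*exp(2*I*pi/3)) + (-2) + (-1) + (-2) + (-1 + 2*exp(-2*I*pi/3) + exp(-I*pi/3) + exp(I*pi/3))] = 0/6 = 0
(Exp terms are combined using exp(i*s)*conj(exp(i*t)) = exp(i*(s-t)), and sums of them are collapsed using the identity that for every m > 1 the m distinct m-th roots of unity sum to 0, e.g. 1 + exp(2*I*pi/3) + exp(-2*I*pi/3) = 0.)
Dimension check: dim(rho) = sum (mult * dim) = 2*1 + 2*1 + 1*1 + 1*1 + 1*1 + 0*1 = 7 = chi_rho(e) = 7.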